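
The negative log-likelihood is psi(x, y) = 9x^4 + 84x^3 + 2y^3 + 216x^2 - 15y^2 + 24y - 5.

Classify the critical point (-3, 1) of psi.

local maximum

The mixed partial ∂²psi/∂x∂y is 0, so the Hessian at any point is diag(psi_xx, psi_yy) = diag(36(3x^2 + 14x + 12), 6(2y - 5)).
At (-3, 1): H = diag(-108, -18).
Both eigenvalues are negative, so H is negative definite: a local maximum.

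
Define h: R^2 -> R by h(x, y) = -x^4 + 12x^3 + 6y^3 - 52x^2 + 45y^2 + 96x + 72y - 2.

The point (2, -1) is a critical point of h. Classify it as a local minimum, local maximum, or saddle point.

saddle point

The mixed partial ∂²h/∂x∂y is 0, so the Hessian at any point is diag(h_xx, h_yy) = diag(4(-3x^2 + 18x - 26), 18(2y + 5)).
At (2, -1): H = diag(-8, 54).
The eigenvalues have opposite signs, so H is indefinite: a saddle point.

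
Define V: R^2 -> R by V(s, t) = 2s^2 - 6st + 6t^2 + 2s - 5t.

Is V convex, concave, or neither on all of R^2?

V is quadratic, so its Hessian is the constant matrix H = [[4, -6], [-6, 12]].
det(H) = 12, tr(H) = 16.
det(H) > 0 and tr(H) > 0, so H is positive definite everywhere: convex.

convex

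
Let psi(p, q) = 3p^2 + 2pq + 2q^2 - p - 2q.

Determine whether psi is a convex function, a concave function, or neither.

psi is quadratic, so its Hessian is the constant matrix H = [[6, 2], [2, 4]].
det(H) = 20, tr(H) = 10.
det(H) > 0 and tr(H) > 0, so H is positive definite everywhere: convex.

convex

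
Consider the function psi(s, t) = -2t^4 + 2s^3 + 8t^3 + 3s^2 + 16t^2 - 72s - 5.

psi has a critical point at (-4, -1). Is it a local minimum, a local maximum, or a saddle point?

local maximum

The mixed partial ∂²psi/∂s∂t is 0, so the Hessian at any point is diag(psi_ss, psi_tt) = diag(6(2s + 1), 8(-3t^2 + 6t + 4)).
At (-4, -1): H = diag(-42, -40).
Both eigenvalues are negative, so H is negative definite: a local maximum.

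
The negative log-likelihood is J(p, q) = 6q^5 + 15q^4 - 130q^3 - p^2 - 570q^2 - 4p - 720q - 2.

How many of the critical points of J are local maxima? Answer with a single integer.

2

J separates as a function of p plus a function of q, so ∇J=0 decouples.
∂J/∂p = -2(p + 2) = 0 at p ∈ {-2}; ∂J/∂q = 30(q - 4)(q + 1)(q + 2)(q + 3) = 0 at q ∈ {-3, -2, -1, 4}.
The Hessian is diagonal: diag(J_pp, J_qq). Second derivatives: J_pp(-2)=-2; J_qq(-3)=-420, J_qq(-2)=180, J_qq(-1)=-300, J_qq(4)=6300.
Local maxima occur where both diagonal entries negative: (-2, -3), (-2, -1). Count: 2.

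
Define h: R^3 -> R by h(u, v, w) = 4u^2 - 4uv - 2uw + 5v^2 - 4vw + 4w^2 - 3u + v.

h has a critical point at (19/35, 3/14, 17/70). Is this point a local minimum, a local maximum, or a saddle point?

local minimum

The Hessian is constant: H = [[8, -4, -2], [-4, 10, -4], [-2, -4, 8]].
Leading principal minors: Δ₁ = 8, Δ₂ = 64, Δ₃ = 280.
All leading minors are positive, so H is positive definite: a local minimum.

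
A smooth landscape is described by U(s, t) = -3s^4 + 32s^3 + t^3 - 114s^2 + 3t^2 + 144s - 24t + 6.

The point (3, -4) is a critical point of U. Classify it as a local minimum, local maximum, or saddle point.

The mixed partial ∂²U/∂s∂t is 0, so the Hessian at any point is diag(U_ss, U_tt) = diag(12(-3s^2 + 16s - 19), 6(t + 1)).
At (3, -4): H = diag(24, -18).
The eigenvalues have opposite signs, so H is indefinite: a saddle point.

saddle point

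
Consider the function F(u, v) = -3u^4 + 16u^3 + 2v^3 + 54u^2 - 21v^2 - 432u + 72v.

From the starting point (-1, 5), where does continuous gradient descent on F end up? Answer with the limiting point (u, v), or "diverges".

F is separable, so gradient descent decouples: u follows -∂F/∂u, v follows -∂F/∂v.
∂F/∂u = -12(u - 4)(u - 3)(u + 3); at u=-1 this is -480, so u increases.
∂F/∂v = 6(v - 4)(v - 3); at v=5 this is 12, so v decreases.
u converges to its nearest critical value 3 (a local min of the u-part); v converges to 4. The iterate converges to (3, 4).

(3, 4)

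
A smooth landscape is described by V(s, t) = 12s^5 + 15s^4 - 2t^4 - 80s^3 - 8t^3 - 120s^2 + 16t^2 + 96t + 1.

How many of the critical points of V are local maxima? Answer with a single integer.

V separates as a function of s plus a function of t, so ∇V=0 decouples.
∂V/∂s = 60s(s - 2)(s + 1)(s + 2) = 0 at s ∈ {-2, -1, 0, 2}; ∂V/∂t = -8(t - 2)(t + 2)(t + 3) = 0 at t ∈ {-3, -2, 2}.
The Hessian is diagonal: diag(V_ss, V_tt). Second derivatives: V_ss(-2)=-480, V_ss(-1)=180, V_ss(0)=-240, V_ss(2)=1440; V_tt(-3)=-40, V_tt(-2)=32, V_tt(2)=-160.
Local maxima occur where both diagonal entries negative: (-2, -3), (-2, 2), (0, -3), (0, 2). Count: 4.

4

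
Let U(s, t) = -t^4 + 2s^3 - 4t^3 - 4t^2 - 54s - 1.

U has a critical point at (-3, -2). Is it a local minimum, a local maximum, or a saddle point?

The mixed partial ∂²U/∂s∂t is 0, so the Hessian at any point is diag(U_ss, U_tt) = diag(12s, -4(3t^2 + 6t + 2)).
At (-3, -2): H = diag(-36, -8).
Both eigenvalues are negative, so H is negative definite: a local maximum.

local maximum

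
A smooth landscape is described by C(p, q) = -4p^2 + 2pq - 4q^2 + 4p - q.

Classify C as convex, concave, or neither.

C is quadratic, so its Hessian is the constant matrix H = [[-8, 2], [2, -8]].
det(H) = 60, tr(H) = -16.
det(H) > 0 and tr(H) < 0, so H is negative definite everywhere: concave.

concave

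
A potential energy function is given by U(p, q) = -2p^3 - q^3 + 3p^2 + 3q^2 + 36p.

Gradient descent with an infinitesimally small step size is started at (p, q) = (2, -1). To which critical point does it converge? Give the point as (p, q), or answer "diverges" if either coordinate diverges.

U is separable, so gradient descent decouples: p follows -∂U/∂p, q follows -∂U/∂q.
∂U/∂p = -6(p - 3)(p + 2); at p=2 this is 24, so p decreases.
∂U/∂q = -3q(q - 2); at q=-1 this is -9, so q increases.
p converges to its nearest critical value -2 (a local min of the p-part); q converges to 0. The iterate converges to (-2, 0).

(-2, 0)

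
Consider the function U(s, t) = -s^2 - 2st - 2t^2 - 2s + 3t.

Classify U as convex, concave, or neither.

concave

U is quadratic, so its Hessian is the constant matrix H = [[-2, -2], [-2, -4]].
det(H) = 4, tr(H) = -6.
det(H) > 0 and tr(H) < 0, so H is negative definite everywhere: concave.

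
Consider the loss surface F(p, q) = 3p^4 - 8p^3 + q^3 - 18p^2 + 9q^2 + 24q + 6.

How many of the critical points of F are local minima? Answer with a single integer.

2

F separates as a function of p plus a function of q, so ∇F=0 decouples.
∂F/∂p = 12p(p - 3)(p + 1) = 0 at p ∈ {-1, 0, 3}; ∂F/∂q = 3(q + 2)(q + 4) = 0 at q ∈ {-4, -2}.
The Hessian is diagonal: diag(F_pp, F_qq). Second derivatives: F_pp(-1)=48, F_pp(0)=-36, F_pp(3)=144; F_qq(-4)=-6, F_qq(-2)=6.
Local minima occur where both diagonal entries positive: (-1, -2), (3, -2). Count: 2.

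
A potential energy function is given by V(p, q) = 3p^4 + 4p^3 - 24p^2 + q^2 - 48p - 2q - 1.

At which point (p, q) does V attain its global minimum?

(2, 1)

V(p,q) separates as A(p) + B(q) − 1, so its minimum is min A + min B − 1.
A'(p) = 12(p - 2)(p + 1)(p + 2) vanishes at p ∈ {-2, -1, 2}; B'(q) = 2q - 2 vanishes at q ∈ {1}.
Local minima of A (where A''>0): A(-2)=16, A(2)=-112. Local minima of B: B(1)=-1.
So the global minimum of V is A(2) + B(1) − 1 = -112 − 1 − 1 = -114, attained at (2, 1).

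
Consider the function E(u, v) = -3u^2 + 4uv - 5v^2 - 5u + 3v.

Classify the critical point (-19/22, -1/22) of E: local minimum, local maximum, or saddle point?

local maximum

The Hessian of E is constant: H = [[-6, 4], [4, -10]].
det(H) = (-6)·(-10) − 4² = 44.
det(H) > 0 and tr(H) = -16 < 0, so H is negative definite and the point is a local maximum.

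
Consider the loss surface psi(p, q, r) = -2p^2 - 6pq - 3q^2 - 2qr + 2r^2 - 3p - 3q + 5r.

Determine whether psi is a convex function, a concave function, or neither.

psi is quadratic, so its Hessian is the constant matrix H = [[-4, -6, 0], [-6, -6, -2], [0, -2, 4]].
Leading principal minors: -4, -12, -32.
Neither pattern holds ⇒ H is indefinite ⇒ neither convex nor concave.

neither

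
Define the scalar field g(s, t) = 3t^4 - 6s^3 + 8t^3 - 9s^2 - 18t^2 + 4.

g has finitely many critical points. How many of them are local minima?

g separates as a function of s plus a function of t, so ∇g=0 decouples.
∂g/∂s = -18s(s + 1) = 0 at s ∈ {-1, 0}; ∂g/∂t = 12t(t - 1)(t + 3) = 0 at t ∈ {-3, 0, 1}.
The Hessian is diagonal: diag(g_ss, g_tt). Second derivatives: g_ss(-1)=18, g_ss(0)=-18; g_tt(-3)=144, g_tt(0)=-36, g_tt(1)=48.
Local minima occur where both diagonal entries positive: (-1, -3), (-1, 1). Count: 2.

2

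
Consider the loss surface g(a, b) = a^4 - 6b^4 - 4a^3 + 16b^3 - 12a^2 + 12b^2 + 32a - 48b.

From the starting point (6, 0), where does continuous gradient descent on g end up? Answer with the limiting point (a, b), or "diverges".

g is separable, so gradient descent decouples: a follows -∂g/∂a, b follows -∂g/∂b.
∂g/∂a = 4(a - 4)(a - 1)(a + 2); at a=6 this is 320, so a decreases.
∂g/∂b = -24(b - 2)(b - 1)(b + 1); at b=0 this is -48, so b increases.
a converges to its nearest critical value 4 (a local min of the a-part); b converges to 1. The iterate converges to (4, 1).

(4, 1)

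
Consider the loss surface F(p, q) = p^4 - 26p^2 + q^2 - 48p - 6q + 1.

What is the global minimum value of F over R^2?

-360

F(p,q) separates as A(p) + B(q) + 1, so its minimum is min A + min B + 1.
A'(p) = 4(p - 4)(p + 1)(p + 3) vanishes at p ∈ {-3, -1, 4}; B'(q) = 2q - 6 vanishes at q ∈ {3}.
Local minima of A (where A''>0): A(-3)=-9, A(4)=-352. Local minima of B: B(3)=-9.
So the global minimum of F is A(4) + B(3) + 1 = -352 − 9 + 1 = -360, attained at (4, 3).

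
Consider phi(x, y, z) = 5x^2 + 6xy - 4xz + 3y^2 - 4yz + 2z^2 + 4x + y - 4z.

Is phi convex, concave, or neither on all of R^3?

convex

phi is quadratic, so its Hessian is the constant matrix H = [[10, 6, -4], [6, 6, -4], [-4, -4, 4]].
Leading principal minors: 10, 24, 32.
All positive ⇒ H ≻ 0 ⇒ convex.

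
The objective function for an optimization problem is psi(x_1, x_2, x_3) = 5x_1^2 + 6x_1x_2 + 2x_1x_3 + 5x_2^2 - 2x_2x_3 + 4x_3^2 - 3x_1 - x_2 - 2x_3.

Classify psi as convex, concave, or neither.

convex

psi is quadratic, so its Hessian is the constant matrix H = [[10, 6, 2], [6, 10, -2], [2, -2, 8]].
Leading principal minors: 10, 64, 384.
All positive ⇒ H ≻ 0 ⇒ convex.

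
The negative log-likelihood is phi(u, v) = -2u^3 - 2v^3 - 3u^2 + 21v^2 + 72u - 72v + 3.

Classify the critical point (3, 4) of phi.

The mixed partial ∂²phi/∂u∂v is 0, so the Hessian at any point is diag(phi_uu, phi_vv) = diag(-6(2u + 1), 6(-2v + 7)).
At (3, 4): H = diag(-42, -6).
Both eigenvalues are negative, so H is negative definite: a local maximum.

local maximum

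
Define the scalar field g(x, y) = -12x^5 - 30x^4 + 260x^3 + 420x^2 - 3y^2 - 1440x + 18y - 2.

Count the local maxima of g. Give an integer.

2

g separates as a function of x plus a function of y, so ∇g=0 decouples.
∂g/∂x = -60(x - 3)(x - 1)(x + 2)(x + 4) = 0 at x ∈ {-4, -2, 1, 3}; ∂g/∂y = -6(y - 3) = 0 at y ∈ {3}.
The Hessian is diagonal: diag(g_xx, g_yy). Second derivatives: g_xx(-4)=4200, g_xx(-2)=-1800, g_xx(1)=1800, g_xx(3)=-4200; g_yy(3)=-6.
Local maxima occur where both diagonal entries negative: (-2, 3), (3, 3). Count: 2.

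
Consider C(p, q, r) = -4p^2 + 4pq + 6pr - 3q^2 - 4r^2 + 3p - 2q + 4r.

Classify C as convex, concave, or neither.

C is quadratic, so its Hessian is the constant matrix H = [[-8, 4, 6], [4, -6, 0], [6, 0, -8]].
Leading principal minors: -8, 32, -40.
Signs alternate −, +, − ⇒ H ≺ 0 ⇒ concave.

concave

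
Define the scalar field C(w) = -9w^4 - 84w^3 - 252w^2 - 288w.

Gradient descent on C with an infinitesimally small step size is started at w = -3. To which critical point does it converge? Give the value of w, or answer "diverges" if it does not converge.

-2

C'(w) = -36(w + 1)(w + 2)(w + 4), so C'(-3) = -72.
Gradient descent moves in the -C' direction, i.e. w is increasing.
The nearest critical point in that direction is w = -2, where C'' = 72 > 0 (a local minimum). The iterate converges there.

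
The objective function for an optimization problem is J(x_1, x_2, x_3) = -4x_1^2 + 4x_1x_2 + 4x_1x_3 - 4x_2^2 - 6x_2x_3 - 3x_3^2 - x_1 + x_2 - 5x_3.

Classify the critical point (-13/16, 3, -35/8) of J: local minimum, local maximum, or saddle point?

local maximum

The Hessian is constant: H = [[-8, 4, 4], [4, -8, -6], [4, -6, -6]].
Leading principal minors: Δ₁ = -8, Δ₂ = 48, Δ₃ = -64.
The minors alternate sign starting negative (−, +, −), so H is negative definite: a local maximum.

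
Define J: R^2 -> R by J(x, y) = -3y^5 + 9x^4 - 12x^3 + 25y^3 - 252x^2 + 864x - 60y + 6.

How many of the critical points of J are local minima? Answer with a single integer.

4

J separates as a function of x plus a function of y, so ∇J=0 decouples.
∂J/∂x = 36(x - 3)(x - 2)(x + 4) = 0 at x ∈ {-4, 2, 3}; ∂J/∂y = -15(y - 2)(y - 1)(y + 1)(y + 2) = 0 at y ∈ {-2, -1, 1, 2}.
The Hessian is diagonal: diag(J_xx, J_yy). Second derivatives: J_xx(-4)=1512, J_xx(2)=-216, J_xx(3)=252; J_yy(-2)=180, J_yy(-1)=-90, J_yy(1)=90, J_yy(2)=-180.
Local minima occur where both diagonal entries positive: (-4, -2), (-4, 1), (3, -2), (3, 1). Count: 4.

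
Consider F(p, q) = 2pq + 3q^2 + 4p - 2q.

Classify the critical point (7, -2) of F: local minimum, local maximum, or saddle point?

saddle point

The Hessian of F is constant: H = [[0, 2], [2, 6]].
det(H) = 0·6 − 2² = -4.
Since det(H) < 0, H is indefinite and the critical point is a saddle point.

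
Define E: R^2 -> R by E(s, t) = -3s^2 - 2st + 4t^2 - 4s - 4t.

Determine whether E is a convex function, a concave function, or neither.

E is quadratic, so its Hessian is the constant matrix H = [[-6, -2], [-2, 8]].
det(H) = -52, tr(H) = 2.
det(H) < 0, so H is indefinite: neither convex nor concave.

neither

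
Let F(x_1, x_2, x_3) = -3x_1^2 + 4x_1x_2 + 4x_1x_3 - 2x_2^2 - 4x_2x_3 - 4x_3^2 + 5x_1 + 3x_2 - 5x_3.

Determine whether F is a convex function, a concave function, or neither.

concave

F is quadratic, so its Hessian is the constant matrix H = [[-6, 4, 4], [4, -4, -4], [4, -4, -8]].
Leading principal minors: -6, 8, -32.
Signs alternate −, +, − ⇒ H ≺ 0 ⇒ concave.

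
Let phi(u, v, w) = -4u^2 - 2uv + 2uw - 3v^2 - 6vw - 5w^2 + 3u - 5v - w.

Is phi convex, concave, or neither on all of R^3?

concave

phi is quadratic, so its Hessian is the constant matrix H = [[-8, -2, 2], [-2, -6, -6], [2, -6, -10]].
Leading principal minors: -8, 44, -80.
Signs alternate −, +, − ⇒ H ≺ 0 ⇒ concave.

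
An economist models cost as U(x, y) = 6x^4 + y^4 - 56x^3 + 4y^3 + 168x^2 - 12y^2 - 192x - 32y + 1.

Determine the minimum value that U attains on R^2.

-191

U(x,y) separates as P(x) + Q(y) + 1, so its minimum is min P + min Q + 1.
P'(x) = 24(x - 4)(x - 2)(x - 1) vanishes at x ∈ {1, 2, 4}; Q'(y) = 4(y - 2)(y + 1)(y + 4) vanishes at y ∈ {-4, -1, 2}.
Local minima of P (where P''>0): P(1)=-74, P(4)=-128. Local minima of Q: Q(-4)=-64, Q(2)=-64.
So the global minimum of U is P(4) + Q(-4) + 1 = -128 − 64 + 1 = -191, attained at (4, -4).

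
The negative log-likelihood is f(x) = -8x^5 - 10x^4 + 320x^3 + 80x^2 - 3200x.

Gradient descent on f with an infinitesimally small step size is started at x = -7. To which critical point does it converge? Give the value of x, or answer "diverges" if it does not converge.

-5

f'(x) = -40(x - 4)(x - 2)(x + 2)(x + 5), so f'(-7) = -39600.
Gradient descent moves in the -f' direction, i.e. x is increasing.
The nearest critical point in that direction is x = -5, where f'' = 7560 > 0 (a local minimum). The iterate converges there.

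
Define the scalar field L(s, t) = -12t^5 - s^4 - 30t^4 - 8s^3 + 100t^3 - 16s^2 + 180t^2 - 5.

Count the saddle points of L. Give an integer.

6

L separates as a function of s plus a function of t, so ∇L=0 decouples.
∂L/∂s = -4s(s + 2)(s + 4) = 0 at s ∈ {-4, -2, 0}; ∂L/∂t = -60t(t - 2)(t + 1)(t + 3) = 0 at t ∈ {-3, -1, 0, 2}.
The Hessian is diagonal: diag(L_ss, L_tt). Second derivatives: L_ss(-4)=-32, L_ss(-2)=16, L_ss(0)=-32; L_tt(-3)=1800, L_tt(-1)=-360, L_tt(0)=360, L_tt(2)=-1800.
Saddle points occur where the two diagonal entries have opposite signs: (-4, -3), (-4, 0), (-2, -1), (-2, 2), (0, -3), (0, 0). Count: 6.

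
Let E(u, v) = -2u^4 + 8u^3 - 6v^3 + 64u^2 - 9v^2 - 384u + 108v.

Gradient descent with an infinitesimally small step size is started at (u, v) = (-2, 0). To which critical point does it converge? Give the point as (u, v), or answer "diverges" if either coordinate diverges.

(3, -3)

E is separable, so gradient descent decouples: u follows -∂E/∂u, v follows -∂E/∂v.
∂E/∂u = -8(u - 4)(u - 3)(u + 4); at u=-2 this is -480, so u increases.
∂E/∂v = -18(v - 2)(v + 3); at v=0 this is 108, so v decreases.
u converges to its nearest critical value 3 (a local min of the u-part); v converges to -3. The iterate converges to (3, -3).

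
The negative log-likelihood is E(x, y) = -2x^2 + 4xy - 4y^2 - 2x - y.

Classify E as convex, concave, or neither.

concave

E is quadratic, so its Hessian is the constant matrix H = [[-4, 4], [4, -8]].
det(H) = 16, tr(H) = -12.
det(H) > 0 and tr(H) < 0, so H is negative definite everywhere: concave.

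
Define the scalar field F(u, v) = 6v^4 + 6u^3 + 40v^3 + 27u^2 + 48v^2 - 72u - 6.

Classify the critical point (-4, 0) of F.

saddle point

The mixed partial ∂²F/∂u∂v is 0, so the Hessian at any point is diag(F_uu, F_vv) = diag(18(2u + 3), 24(3v^2 + 10v + 4)).
At (-4, 0): H = diag(-90, 96).
The eigenvalues have opposite signs, so H is indefinite: a saddle point.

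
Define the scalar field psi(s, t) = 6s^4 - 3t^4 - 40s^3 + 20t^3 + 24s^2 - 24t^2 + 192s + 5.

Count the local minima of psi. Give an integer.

2

psi separates as a function of s plus a function of t, so ∇psi=0 decouples.
∂psi/∂s = 24(s - 4)(s - 2)(s + 1) = 0 at s ∈ {-1, 2, 4}; ∂psi/∂t = -12t(t - 4)(t - 1) = 0 at t ∈ {0, 1, 4}.
The Hessian is diagonal: diag(psi_ss, psi_tt). Second derivatives: psi_ss(-1)=360, psi_ss(2)=-144, psi_ss(4)=240; psi_tt(0)=-48, psi_tt(1)=36, psi_tt(4)=-144.
Local minima occur where both diagonal entries positive: (-1, 1), (4, 1). Count: 2.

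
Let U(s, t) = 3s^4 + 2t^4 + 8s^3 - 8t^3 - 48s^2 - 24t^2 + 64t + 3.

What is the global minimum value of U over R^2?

-637

U(s,t) separates as P(s) + Q(t) + 3, so its minimum is min P + min Q + 3.
P'(s) = 12s(s - 2)(s + 4) vanishes at s ∈ {-4, 0, 2}; Q'(t) = 8(t - 4)(t - 1)(t + 2) vanishes at t ∈ {-2, 1, 4}.
Local minima of P (where P''>0): P(-4)=-512, P(2)=-80. Local minima of Q: Q(-2)=-128, Q(4)=-128.
So the global minimum of U is P(-4) + Q(-2) + 3 = -512 − 128 + 3 = -637, attained at (-4, -2).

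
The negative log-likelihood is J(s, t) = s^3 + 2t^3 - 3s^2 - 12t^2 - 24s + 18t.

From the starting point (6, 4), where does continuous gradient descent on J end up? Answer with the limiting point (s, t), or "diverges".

J is separable, so gradient descent decouples: s follows -∂J/∂s, t follows -∂J/∂t.
∂J/∂s = 3(s - 4)(s + 2); at s=6 this is 48, so s decreases.
∂J/∂t = 6(t - 3)(t - 1); at t=4 this is 18, so t decreases.
s converges to its nearest critical value 4 (a local min of the s-part); t converges to 3. The iterate converges to (4, 3).

(4, 3)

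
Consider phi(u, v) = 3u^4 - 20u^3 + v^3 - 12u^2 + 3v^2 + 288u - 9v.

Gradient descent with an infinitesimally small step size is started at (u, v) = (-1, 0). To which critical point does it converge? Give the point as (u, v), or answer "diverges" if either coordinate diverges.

phi is separable, so gradient descent decouples: u follows -∂phi/∂u, v follows -∂phi/∂v.
∂phi/∂u = 12(u - 4)(u - 3)(u + 2); at u=-1 this is 240, so u decreases.
∂phi/∂v = 3(v - 1)(v + 3); at v=0 this is -9, so v increases.
u converges to its nearest critical value -2 (a local min of the u-part); v converges to 1. The iterate converges to (-2, 1).

(-2, 1)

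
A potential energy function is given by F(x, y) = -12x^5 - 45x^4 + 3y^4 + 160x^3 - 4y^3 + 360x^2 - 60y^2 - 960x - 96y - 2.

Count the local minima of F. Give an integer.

F separates as a function of x plus a function of y, so ∇F=0 decouples.
∂F/∂x = -60(x - 2)(x - 1)(x + 2)(x + 4) = 0 at x ∈ {-4, -2, 1, 2}; ∂F/∂y = 12(y - 4)(y + 1)(y + 2) = 0 at y ∈ {-2, -1, 4}.
The Hessian is diagonal: diag(F_xx, F_yy). Second derivatives: F_xx(-4)=3600, F_xx(-2)=-1440, F_xx(1)=900, F_xx(2)=-1440; F_yy(-2)=72, F_yy(-1)=-60, F_yy(4)=360.
Local minima occur where both diagonal entries positive: (-4, -2), (-4, 4), (1, -2), (1, 4). Count: 4.

4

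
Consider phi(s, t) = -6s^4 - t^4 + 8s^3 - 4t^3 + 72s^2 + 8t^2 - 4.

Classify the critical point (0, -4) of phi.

The mixed partial ∂²phi/∂s∂t is 0, so the Hessian at any point is diag(phi_ss, phi_tt) = diag(24(-3s^2 + 2s + 6), 4(-3t^2 - 6t + 4)).
At (0, -4): H = diag(144, -80).
The eigenvalues have opposite signs, so H is indefinite: a saddle point.

saddle point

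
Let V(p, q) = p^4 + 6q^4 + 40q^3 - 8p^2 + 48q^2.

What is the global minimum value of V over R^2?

-272

V(p,q) separates as A(p) + B(q), so its minimum is min A + min B.
A'(p) = 4p(p - 2)(p + 2) vanishes at p ∈ {-2, 0, 2}; B'(q) = 24q(q + 1)(q + 4) vanishes at q ∈ {-4, -1, 0}.
Local minima of A (where A''>0): A(-2)=-16, A(2)=-16. Local minima of B: B(-4)=-256, B(0)=0.
So the global minimum of V is A(-2) + B(-4) = -16 − 256 = -272, attained at (-2, -4).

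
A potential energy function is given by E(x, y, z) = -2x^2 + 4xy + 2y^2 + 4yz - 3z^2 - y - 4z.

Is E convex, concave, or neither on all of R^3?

neither

E is quadratic, so its Hessian is the constant matrix H = [[-4, 4, 0], [4, 4, 4], [0, 4, -6]].
Leading principal minors: -4, -32, 256.
Neither pattern holds ⇒ H is indefinite ⇒ neither convex nor concave.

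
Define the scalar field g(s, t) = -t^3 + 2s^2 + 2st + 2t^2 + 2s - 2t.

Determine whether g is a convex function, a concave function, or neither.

The term -t^3 is cubic, so the Hessian is not constant.
∂²g/∂t² = -6t + 4, which takes both signs as t varies (negative for sufficiently large t). A diagonal entry of the Hessian changing sign means the Hessian is neither positive- nor negative-semidefinite on all of R^2.

neither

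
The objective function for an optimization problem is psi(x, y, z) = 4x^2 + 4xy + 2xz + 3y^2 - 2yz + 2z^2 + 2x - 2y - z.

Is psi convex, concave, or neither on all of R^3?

psi is quadratic, so its Hessian is the constant matrix H = [[8, 4, 2], [4, 6, -2], [2, -2, 4]].
Leading principal minors: 8, 32, 40.
All positive ⇒ H ≻ 0 ⇒ convex.

convex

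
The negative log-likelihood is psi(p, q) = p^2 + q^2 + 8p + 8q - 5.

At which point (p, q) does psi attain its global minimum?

psi(p,q) separates as A(p) + B(q) − 5, so its minimum is min A + min B − 5.
A'(p) = 2p + 8 vanishes at p ∈ {-4}; B'(q) = 2q + 8 vanishes at q ∈ {-4}.
Local minima of A (where A''>0): A(-4)=-16. Local minima of B: B(-4)=-16.
So the global minimum of psi is A(-4) + B(-4) − 5 = -16 − 16 − 5 = -37, attained at (-4, -4).

(-4, -4)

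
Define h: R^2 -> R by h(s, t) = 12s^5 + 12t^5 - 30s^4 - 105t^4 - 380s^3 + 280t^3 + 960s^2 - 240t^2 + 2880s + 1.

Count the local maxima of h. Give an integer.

h separates as a function of s plus a function of t, so ∇h=0 decouples.
∂h/∂s = 60(s - 4)(s - 3)(s + 1)(s + 4) = 0 at s ∈ {-4, -1, 3, 4}; ∂h/∂t = 60t(t - 4)(t - 2)(t - 1) = 0 at t ∈ {0, 1, 2, 4}.
The Hessian is diagonal: diag(h_ss, h_tt). Second derivatives: h_ss(-4)=-10080, h_ss(-1)=3600, h_ss(3)=-1680, h_ss(4)=2400; h_tt(0)=-480, h_tt(1)=180, h_tt(2)=-240, h_tt(4)=1440.
Local maxima occur where both diagonal entries negative: (-4, 0), (-4, 2), (3, 0), (3, 2). Count: 4.

4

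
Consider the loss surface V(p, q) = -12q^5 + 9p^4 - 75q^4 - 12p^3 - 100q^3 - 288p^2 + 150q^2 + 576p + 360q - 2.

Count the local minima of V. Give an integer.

4

V separates as a function of p plus a function of q, so ∇V=0 decouples.
∂V/∂p = 36(p - 4)(p - 1)(p + 4) = 0 at p ∈ {-4, 1, 4}; ∂V/∂q = -60(q - 1)(q + 1)(q + 2)(q + 3) = 0 at q ∈ {-3, -2, -1, 1}.
The Hessian is diagonal: diag(V_pp, V_qq). Second derivatives: V_pp(-4)=1440, V_pp(1)=-540, V_pp(4)=864; V_qq(-3)=480, V_qq(-2)=-180, V_qq(-1)=240, V_qq(1)=-1440.
Local minima occur where both diagonal entries positive: (-4, -3), (-4, -1), (4, -3), (4, -1). Count: 4.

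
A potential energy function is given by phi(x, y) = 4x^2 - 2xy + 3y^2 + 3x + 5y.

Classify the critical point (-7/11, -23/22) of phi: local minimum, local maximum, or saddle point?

The Hessian of phi is constant: H = [[8, -2], [-2, 6]].
det(H) = 8·6 − (-2)² = 44.
det(H) > 0 and tr(H) = 14 > 0, so H is positive definite and the point is a local minimum.

local minimum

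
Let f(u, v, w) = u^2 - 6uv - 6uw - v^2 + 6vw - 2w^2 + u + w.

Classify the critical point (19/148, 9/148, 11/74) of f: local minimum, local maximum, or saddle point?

The Hessian is constant: H = [[2, -6, -6], [-6, -2, 6], [-6, 6, -4]].
Leading principal minors: Δ₁ = 2, Δ₂ = -40, Δ₃ = 592.
The minors fit neither the all-positive nor the alternating-sign pattern, so H is indefinite: a saddle point.

saddle point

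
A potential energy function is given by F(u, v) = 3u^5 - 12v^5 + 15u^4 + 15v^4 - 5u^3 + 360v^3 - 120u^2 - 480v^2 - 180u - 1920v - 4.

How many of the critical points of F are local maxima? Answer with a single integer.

F separates as a function of u plus a function of v, so ∇F=0 decouples.
∂F/∂u = 15(u - 2)(u + 1)(u + 2)(u + 3) = 0 at u ∈ {-3, -2, -1, 2}; ∂F/∂v = -60(v - 4)(v - 2)(v + 1)(v + 4) = 0 at v ∈ {-4, -1, 2, 4}.
The Hessian is diagonal: diag(F_uu, F_vv). Second derivatives: F_uu(-3)=-150, F_uu(-2)=60, F_uu(-1)=-90, F_uu(2)=900; F_vv(-4)=8640, F_vv(-1)=-2700, F_vv(2)=2160, F_vv(4)=-4800.
Local maxima occur where both diagonal entries negative: (-3, -1), (-3, 4), (-1, -1), (-1, 4). Count: 4.

4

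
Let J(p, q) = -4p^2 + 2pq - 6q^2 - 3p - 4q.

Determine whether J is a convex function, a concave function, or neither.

concave

J is quadratic, so its Hessian is the constant matrix H = [[-8, 2], [2, -12]].
det(H) = 92, tr(H) = -20.
det(H) > 0 and tr(H) < 0, so H is negative definite everywhere: concave.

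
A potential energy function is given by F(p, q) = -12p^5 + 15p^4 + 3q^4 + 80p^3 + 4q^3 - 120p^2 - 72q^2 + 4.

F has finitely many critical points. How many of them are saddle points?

F separates as a function of p plus a function of q, so ∇F=0 decouples.
∂F/∂p = -60p(p - 2)(p - 1)(p + 2) = 0 at p ∈ {-2, 0, 1, 2}; ∂F/∂q = 12q(q - 3)(q + 4) = 0 at q ∈ {-4, 0, 3}.
The Hessian is diagonal: diag(F_pp, F_qq). Second derivatives: F_pp(-2)=1440, F_pp(0)=-240, F_pp(1)=180, F_pp(2)=-480; F_qq(-4)=336, F_qq(0)=-144, F_qq(3)=252.
Saddle points occur where the two diagonal entries have opposite signs: (-2, 0), (0, -4), (0, 3), (1, 0), (2, -4), (2, 3). Count: 6.

6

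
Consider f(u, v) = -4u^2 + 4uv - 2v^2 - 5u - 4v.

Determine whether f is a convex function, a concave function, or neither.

f is quadratic, so its Hessian is the constant matrix H = [[-8, 4], [4, -4]].
det(H) = 16, tr(H) = -12.
det(H) > 0 and tr(H) < 0, so H is negative definite everywhere: concave.

concave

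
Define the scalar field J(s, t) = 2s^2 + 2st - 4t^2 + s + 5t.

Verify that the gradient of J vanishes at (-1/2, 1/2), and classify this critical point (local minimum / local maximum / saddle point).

saddle point

∇J = (4s + 2t + 1, 2s - 8t + 5); substituting (-1/2, 1/2) gives ∇J = (0, 0), so (-1/2, 1/2) is indeed a critical point.
The Hessian of J is constant: H = [[4, 2], [2, -8]].
det(H) = 4·(-8) − 2² = -36.
Since det(H) < 0, H is indefinite and the critical point is a saddle point.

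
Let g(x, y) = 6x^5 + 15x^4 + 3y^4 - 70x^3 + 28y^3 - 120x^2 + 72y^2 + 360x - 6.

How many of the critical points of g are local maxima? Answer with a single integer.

2

g separates as a function of x plus a function of y, so ∇g=0 decouples.
∂g/∂x = 30(x - 2)(x - 1)(x + 2)(x + 3) = 0 at x ∈ {-3, -2, 1, 2}; ∂g/∂y = 12y(y + 3)(y + 4) = 0 at y ∈ {-4, -3, 0}.
The Hessian is diagonal: diag(g_xx, g_yy). Second derivatives: g_xx(-3)=-600, g_xx(-2)=360, g_xx(1)=-360, g_xx(2)=600; g_yy(-4)=48, g_yy(-3)=-36, g_yy(0)=144.
Local maxima occur where both diagonal entries negative: (-3, -3), (1, -3). Count: 2.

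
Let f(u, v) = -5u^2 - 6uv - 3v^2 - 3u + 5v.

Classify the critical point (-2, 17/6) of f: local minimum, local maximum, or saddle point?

The Hessian of f is constant: H = [[-10, -6], [-6, -6]].
det(H) = (-10)·(-6) − (-6)² = 24.
det(H) > 0 and tr(H) = -16 < 0, so H is negative definite and the point is a local maximum.

local maximum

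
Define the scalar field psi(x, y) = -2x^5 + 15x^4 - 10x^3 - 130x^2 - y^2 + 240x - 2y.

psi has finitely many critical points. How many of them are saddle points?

psi separates as a function of x plus a function of y, so ∇psi=0 decouples.
∂psi/∂x = -10(x - 4)(x - 3)(x - 1)(x + 2) = 0 at x ∈ {-2, 1, 3, 4}; ∂psi/∂y = -2(y + 1) = 0 at y ∈ {-1}.
The Hessian is diagonal: diag(psi_xx, psi_yy). Second derivatives: psi_xx(-2)=900, psi_xx(1)=-180, psi_xx(3)=100, psi_xx(4)=-180; psi_yy(-1)=-2.
Saddle points occur where the two diagonal entries have opposite signs: (-2, -1), (3, -1). Count: 2.

2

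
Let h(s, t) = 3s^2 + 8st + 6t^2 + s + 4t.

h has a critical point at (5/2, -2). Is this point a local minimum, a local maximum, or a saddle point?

local minimum

The Hessian of h is constant: H = [[6, 8], [8, 12]].
det(H) = 6·12 − 8² = 8.
det(H) > 0 and tr(H) = 18 > 0, so H is positive definite and the point is a local minimum.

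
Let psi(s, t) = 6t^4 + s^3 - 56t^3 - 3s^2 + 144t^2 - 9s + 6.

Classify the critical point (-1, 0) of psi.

saddle point

The mixed partial ∂²psi/∂s∂t is 0, so the Hessian at any point is diag(psi_ss, psi_tt) = diag(6(s - 1), 24(3t^2 - 14t + 12)).
At (-1, 0): H = diag(-12, 288).
The eigenvalues have opposite signs, so H is indefinite: a saddle point.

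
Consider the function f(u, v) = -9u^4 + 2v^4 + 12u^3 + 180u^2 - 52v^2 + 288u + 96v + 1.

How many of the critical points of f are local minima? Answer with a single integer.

f separates as a function of u plus a function of v, so ∇f=0 decouples.
∂f/∂u = -36(u - 4)(u + 1)(u + 2) = 0 at u ∈ {-2, -1, 4}; ∂f/∂v = 8(v - 3)(v - 1)(v + 4) = 0 at v ∈ {-4, 1, 3}.
The Hessian is diagonal: diag(f_uu, f_vv). Second derivatives: f_uu(-2)=-216, f_uu(-1)=180, f_uu(4)=-1080; f_vv(-4)=280, f_vv(1)=-80, f_vv(3)=112.
Local minima occur where both diagonal entries positive: (-1, -4), (-1, 3). Count: 2.

2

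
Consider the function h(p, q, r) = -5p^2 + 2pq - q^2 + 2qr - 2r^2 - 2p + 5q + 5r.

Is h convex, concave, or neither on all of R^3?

h is quadratic, so its Hessian is the constant matrix H = [[-10, 2, 0], [2, -2, 2], [0, 2, -4]].
Leading principal minors: -10, 16, -24.
Signs alternate −, +, − ⇒ H ≺ 0 ⇒ concave.

concave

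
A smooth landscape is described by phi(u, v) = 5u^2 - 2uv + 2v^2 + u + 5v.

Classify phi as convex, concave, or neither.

phi is quadratic, so its Hessian is the constant matrix H = [[10, -2], [-2, 4]].
det(H) = 36, tr(H) = 14.
det(H) > 0 and tr(H) > 0, so H is positive definite everywhere: convex.

convex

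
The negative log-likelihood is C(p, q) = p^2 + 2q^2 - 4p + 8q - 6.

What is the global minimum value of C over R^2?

-18

C(p,q) separates as A(p) + B(q) − 6, so its minimum is min A + min B − 6.
A'(p) = 2p - 4 vanishes at p ∈ {2}; B'(q) = 4q + 8 vanishes at q ∈ {-2}.
Local minima of A (where A''>0): A(2)=-4. Local minima of B: B(-2)=-8.
So the global minimum of C is A(2) + B(-2) − 6 = -4 − 8 − 6 = -18, attained at (2, -2).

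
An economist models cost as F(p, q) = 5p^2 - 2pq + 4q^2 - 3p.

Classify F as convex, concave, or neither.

F is quadratic, so its Hessian is the constant matrix H = [[10, -2], [-2, 8]].
det(H) = 76, tr(H) = 18.
det(H) > 0 and tr(H) > 0, so H is positive definite everywhere: convex.

convex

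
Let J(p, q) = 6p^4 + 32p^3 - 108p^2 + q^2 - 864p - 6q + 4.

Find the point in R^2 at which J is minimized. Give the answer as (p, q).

(3, 3)

J(p,q) separates as A(p) + B(q) + 4, so its minimum is min A + min B + 4.
A'(p) = 24(p - 3)(p + 3)(p + 4) vanishes at p ∈ {-4, -3, 3}; B'(q) = 2q - 6 vanishes at q ∈ {3}.
Local minima of A (where A''>0): A(-4)=1216, A(3)=-2214. Local minima of B: B(3)=-9.
So the global minimum of J is A(3) + B(3) + 4 = -2214 − 9 + 4 = -2219, attained at (3, 3).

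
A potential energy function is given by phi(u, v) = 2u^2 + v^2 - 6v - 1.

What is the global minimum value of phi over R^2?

phi(u,v) separates as P(u) + Q(v) − 1, so its minimum is min P + min Q − 1.
P'(u) = 4u vanishes at u ∈ {0}; Q'(v) = 2v - 6 vanishes at v ∈ {3}.
Local minima of P (where P''>0): P(0)=0. Local minima of Q: Q(3)=-9.
So the global minimum of phi is P(0) + Q(3) − 1 = 0 − 9 − 1 = -10, attained at (0, 3).

-10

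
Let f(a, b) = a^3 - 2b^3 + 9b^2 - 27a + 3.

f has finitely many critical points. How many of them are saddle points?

2

f separates as a function of a plus a function of b, so ∇f=0 decouples.
∂f/∂a = 3(a - 3)(a + 3) = 0 at a ∈ {-3, 3}; ∂f/∂b = -6b(b - 3) = 0 at b ∈ {0, 3}.
The Hessian is diagonal: diag(f_aa, f_bb). Second derivatives: f_aa(-3)=-18, f_aa(3)=18; f_bb(0)=18, f_bb(3)=-18.
Saddle points occur where the two diagonal entries have opposite signs: (-3, 0), (3, 3). Count: 2.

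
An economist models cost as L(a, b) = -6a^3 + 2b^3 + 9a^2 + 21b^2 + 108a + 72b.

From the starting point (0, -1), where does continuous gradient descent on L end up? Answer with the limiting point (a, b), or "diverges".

(-2, -3)

L is separable, so gradient descent decouples: a follows -∂L/∂a, b follows -∂L/∂b.
∂L/∂a = -18(a - 3)(a + 2); at a=0 this is 108, so a decreases.
∂L/∂b = 6(b + 3)(b + 4); at b=-1 this is 36, so b decreases.
a converges to its nearest critical value -2 (a local min of the a-part); b converges to -3. The iterate converges to (-2, -3).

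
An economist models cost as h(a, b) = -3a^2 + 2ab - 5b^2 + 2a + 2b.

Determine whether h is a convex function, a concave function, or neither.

h is quadratic, so its Hessian is the constant matrix H = [[-6, 2], [2, -10]].
det(H) = 56, tr(H) = -16.
det(H) > 0 and tr(H) < 0, so H is negative definite everywhere: concave.

concave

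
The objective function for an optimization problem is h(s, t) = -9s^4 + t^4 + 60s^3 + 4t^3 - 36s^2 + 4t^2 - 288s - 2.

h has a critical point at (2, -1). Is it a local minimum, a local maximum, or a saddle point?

saddle point

The mixed partial ∂²h/∂s∂t is 0, so the Hessian at any point is diag(h_ss, h_tt) = diag(36(-3s^2 + 10s - 2), 4(3t^2 + 6t + 2)).
At (2, -1): H = diag(216, -4).
The eigenvalues have opposite signs, so H is indefinite: a saddle point.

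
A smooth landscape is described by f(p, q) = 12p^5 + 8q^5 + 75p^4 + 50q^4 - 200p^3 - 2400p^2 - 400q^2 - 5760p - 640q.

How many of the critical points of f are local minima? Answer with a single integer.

f separates as a function of p plus a function of q, so ∇f=0 decouples.
∂f/∂p = 60(p - 4)(p + 2)(p + 3)(p + 4) = 0 at p ∈ {-4, -3, -2, 4}; ∂f/∂q = 40(q - 2)(q + 1)(q + 2)(q + 4) = 0 at q ∈ {-4, -2, -1, 2}.
The Hessian is diagonal: diag(f_pp, f_qq). Second derivatives: f_pp(-4)=-960, f_pp(-3)=420, f_pp(-2)=-720, f_pp(4)=20160; f_qq(-4)=-1440, f_qq(-2)=320, f_qq(-1)=-360, f_qq(2)=2880.
Local minima occur where both diagonal entries positive: (-3, -2), (-3, 2), (4, -2), (4, 2). Count: 4.

4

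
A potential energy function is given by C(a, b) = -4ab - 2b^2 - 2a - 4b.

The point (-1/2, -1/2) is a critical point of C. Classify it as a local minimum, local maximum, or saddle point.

saddle point

The Hessian of C is constant: H = [[0, -4], [-4, -4]].
det(H) = 0·(-4) − (-4)² = -16.
Since det(H) < 0, H is indefinite and the critical point is a saddle point.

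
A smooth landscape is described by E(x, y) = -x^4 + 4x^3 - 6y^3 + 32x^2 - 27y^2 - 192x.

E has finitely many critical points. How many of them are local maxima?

2

E separates as a function of x plus a function of y, so ∇E=0 decouples.
∂E/∂x = -4(x - 4)(x - 3)(x + 4) = 0 at x ∈ {-4, 3, 4}; ∂E/∂y = -18y(y + 3) = 0 at y ∈ {-3, 0}.
The Hessian is diagonal: diag(E_xx, E_yy). Second derivatives: E_xx(-4)=-224, E_xx(3)=28, E_xx(4)=-32; E_yy(-3)=54, E_yy(0)=-54.
Local maxima occur where both diagonal entries negative: (-4, 0), (4, 0). Count: 2.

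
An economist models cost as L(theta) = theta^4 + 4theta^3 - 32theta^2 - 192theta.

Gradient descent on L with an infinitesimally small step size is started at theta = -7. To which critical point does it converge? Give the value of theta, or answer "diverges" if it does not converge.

-4

L'(theta) = 4(theta - 4)(theta + 3)(theta + 4), so L'(-7) = -528.
Gradient descent moves in the -L' direction, i.e. theta is increasing.
The nearest critical point in that direction is theta = -4, where L'' = 32 > 0 (a local minimum). The iterate converges there.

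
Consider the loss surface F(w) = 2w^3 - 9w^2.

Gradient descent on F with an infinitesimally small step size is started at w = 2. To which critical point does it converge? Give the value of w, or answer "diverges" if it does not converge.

F'(w) = 6w(w - 3), so F'(2) = -12.
Gradient descent moves in the -F' direction, i.e. w is increasing.
The nearest critical point in that direction is w = 3, where F'' = 18 > 0 (a local minimum). The iterate converges there.

3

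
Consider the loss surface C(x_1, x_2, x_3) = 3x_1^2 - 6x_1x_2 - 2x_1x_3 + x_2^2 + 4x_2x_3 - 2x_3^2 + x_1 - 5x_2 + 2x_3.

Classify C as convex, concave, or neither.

neither

C is quadratic, so its Hessian is the constant matrix H = [[6, -6, -2], [-6, 2, 4], [-2, 4, -4]].
Leading principal minors: 6, -24, 88.
Neither pattern holds ⇒ H is indefinite ⇒ neither convex nor concave.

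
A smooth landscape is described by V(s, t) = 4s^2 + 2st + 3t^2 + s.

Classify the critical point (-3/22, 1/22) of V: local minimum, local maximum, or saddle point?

The Hessian of V is constant: H = [[8, 2], [2, 6]].
det(H) = 8·6 − 2² = 44.
det(H) > 0 and tr(H) = 14 > 0, so H is positive definite and the point is a local minimum.

local minimum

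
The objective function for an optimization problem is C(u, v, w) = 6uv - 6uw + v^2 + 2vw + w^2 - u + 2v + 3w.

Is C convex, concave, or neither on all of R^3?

neither

C is quadratic, so its Hessian is the constant matrix H = [[0, 6, -6], [6, 2, 2], [-6, 2, 2]].
Leading principal minors: 0, -36, -288.
Neither pattern holds ⇒ H is indefinite ⇒ neither convex nor concave.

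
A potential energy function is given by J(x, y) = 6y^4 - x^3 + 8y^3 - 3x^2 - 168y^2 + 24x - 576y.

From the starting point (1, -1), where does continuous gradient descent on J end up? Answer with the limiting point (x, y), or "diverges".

(-4, 4)

J is separable, so gradient descent decouples: x follows -∂J/∂x, y follows -∂J/∂y.
∂J/∂x = -3(x - 2)(x + 4); at x=1 this is 15, so x decreases.
∂J/∂y = 24(y - 4)(y + 2)(y + 3); at y=-1 this is -240, so y increases.
x converges to its nearest critical value -4 (a local min of the x-part); y converges to 4. The iterate converges to (-4, 4).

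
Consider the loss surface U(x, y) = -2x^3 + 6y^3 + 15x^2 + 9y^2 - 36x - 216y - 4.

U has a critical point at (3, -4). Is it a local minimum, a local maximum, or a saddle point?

The mixed partial ∂²U/∂x∂y is 0, so the Hessian at any point is diag(U_xx, U_yy) = diag(6(-2x + 5), 18(2y + 1)).
At (3, -4): H = diag(-6, -126).
Both eigenvalues are negative, so H is negative definite: a local maximum.

local maximum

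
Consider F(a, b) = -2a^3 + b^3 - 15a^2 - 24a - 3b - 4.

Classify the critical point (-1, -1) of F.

The mixed partial ∂²F/∂a∂b is 0, so the Hessian at any point is diag(F_aa, F_bb) = diag(-6(2a + 5), 6b).
At (-1, -1): H = diag(-18, -6).
Both eigenvalues are negative, so H is negative definite: a local maximum.

local maximum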